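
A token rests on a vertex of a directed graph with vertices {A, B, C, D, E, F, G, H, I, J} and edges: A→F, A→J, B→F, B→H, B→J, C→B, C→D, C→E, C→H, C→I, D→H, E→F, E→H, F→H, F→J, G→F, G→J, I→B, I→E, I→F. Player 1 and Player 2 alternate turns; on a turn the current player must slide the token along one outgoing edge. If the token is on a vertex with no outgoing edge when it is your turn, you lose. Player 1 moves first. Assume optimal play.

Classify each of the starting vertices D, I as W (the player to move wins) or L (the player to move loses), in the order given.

Build the W/L table. Terminal = L. A non-terminal position is W if it has a move to some L; otherwise it is L.
Every edge goes from a vertex to one that appears earlier in the order J, H, F, E, D, B, A, I, C, G, so processing vertices in that order labels each vertex after all of its successors.
J: no outgoing edge → L
H: no outgoing edge → L
F: →H(L), so W
E: →H(L), so W
D: →H(L), so W
B: →H(L), so W
A: →J(L), so W
I: →B(W), E(W), F(W) — all W, so L
C: →I(L), so W
G: →J(L), so W

D: W, I: L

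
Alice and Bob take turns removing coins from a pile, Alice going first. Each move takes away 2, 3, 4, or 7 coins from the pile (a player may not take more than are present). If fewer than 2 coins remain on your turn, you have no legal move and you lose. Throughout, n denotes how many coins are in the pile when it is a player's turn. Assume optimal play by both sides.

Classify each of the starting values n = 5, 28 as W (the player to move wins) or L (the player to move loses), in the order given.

Label each position W (a win for the player to move) or L (a loss). A position with no legal move is L; any other position is W exactly when some move reaches an L, and L when every move reaches a W.
n=0: no move → L
n=1: no move → L
n=2: →0(L), so W
n=3: →1(L), so W
n=4: →1(L), so W
n=5: →1(L), so W
n=6: →4(W), 3(W), 2(W) — all W, so L
n=7: →0(L), so W
n=8: →6(L), so W
n=9: →6(L), so W
n=10: →6(L), so W
n=11: →9(W), 8(W), 7(W), 4(W) — all W, so L
n=12: →10(W), 9(W), 8(W), 5(W) — all W, so L
n=13: →11(L), so W
n=14: →12(L), so W
n=15: →12(L), so W
n=16: →12(L), so W
n=17: →15(W), 14(W), 13(W), 10(W) — all W, so L
n=18: →11(L), so W
n=19: →17(L), so W
n=20: →17(L), so W
n=21: →17(L), so W
n=22: →20(W), 19(W), 18(W), 15(W) — all W, so L
n=23: →21(W), 20(W), 19(W), 16(W) — all W, so L
n=24: →22(L), so W
n=25: →23(L), so W
n=26: →23(L), so W
n=27: →23(L), so W
n=28: →26(W), 25(W), 24(W), 21(W) — all W, so L

5: W, 28: L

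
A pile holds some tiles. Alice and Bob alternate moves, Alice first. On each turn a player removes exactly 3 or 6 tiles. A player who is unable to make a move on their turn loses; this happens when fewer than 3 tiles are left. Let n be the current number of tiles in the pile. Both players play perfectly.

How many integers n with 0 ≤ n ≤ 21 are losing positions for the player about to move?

Compute win/loss labels from the base case upward. A position with no move is L. Any other position is W if it can reach an L in one move, else L.
n=0: no move → L
n=1: no move → L
n=2: no move → L
n=3: W (go to 0, an L position)
n=4: W (go to 1, an L position)
n=5: W (go to 2, an L position)
n=6: W (go to 0, an L position)
n=7: W (go to 1, an L position)
n=8: W (go to 2, an L position)
n=9: L (options 6(W), 3(W) are all W)
n=10: L (options 7(W), 4(W) are all W)
n=11: L (options 8(W), 5(W) are all W)
n=12: W (go to 9, an L position)
n=13: W (go to 10, an L position)
n=14: W (go to 11, an L position)
n=15: W (go to 9, an L position)
n=16: W (go to 10, an L position)
n=17: W (go to 11, an L position)
n=18: L (options 15(W), 12(W) are all W)
n=19: L (options 16(W), 13(W) are all W)
n=20: L (options 17(W), 14(W) are all W)
n=21: W (go to 18, an L position)
L entries with 0 ≤ n ≤ 21: n = 0, 1, 2, 9, 10, 11, 18, 19, 20; that makes 9.

9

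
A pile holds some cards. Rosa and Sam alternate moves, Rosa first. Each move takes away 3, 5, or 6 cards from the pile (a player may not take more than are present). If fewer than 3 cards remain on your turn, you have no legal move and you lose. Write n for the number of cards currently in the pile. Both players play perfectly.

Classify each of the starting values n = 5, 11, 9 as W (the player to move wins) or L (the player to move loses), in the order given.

Build the W/L table. Terminal = L. A non-terminal position is W if it has a move to some L; otherwise it is L.
n=0: no move → L
n=1: no move → L
n=2: no move → L
n=3: reaches L-position 0 → W
n=4: reaches L-position 1 → W
n=5: reaches L-position 2 → W
n=6: reaches L-position 1 → W
n=7: reaches L-position 2 → W
n=8: reaches L-position 2 → W
n=9: only reaches 6(W), 4(W), 3(W), all W → L
n=10: only reaches 7(W), 5(W), 4(W), all W → L
n=11: only reaches 8(W), 6(W), 5(W), all W → L

5: W, 11: L, 9: L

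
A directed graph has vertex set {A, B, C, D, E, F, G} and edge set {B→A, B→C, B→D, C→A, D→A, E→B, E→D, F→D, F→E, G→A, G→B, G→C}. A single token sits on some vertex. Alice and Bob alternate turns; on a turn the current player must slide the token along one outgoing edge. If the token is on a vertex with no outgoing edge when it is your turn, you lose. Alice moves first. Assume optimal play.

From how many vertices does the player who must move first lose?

Build the W/L table. Terminal = L. A non-terminal position is W if it has a move to some L; otherwise it is L.
Every edge goes from a vertex to one that appears earlier in the order A, C, D, B, E, G, F, so processing vertices in that order labels each vertex after all of its successors.
A: no outgoing edge → L
C: reaches L-position A → W
D: reaches L-position A → W
B: reaches L-position A → W
E: only reaches B(W), D(W), all W → L
G: reaches L-position A → W
F: reaches L-position E → W
The L vertices are A, E; that is 2 in all.

2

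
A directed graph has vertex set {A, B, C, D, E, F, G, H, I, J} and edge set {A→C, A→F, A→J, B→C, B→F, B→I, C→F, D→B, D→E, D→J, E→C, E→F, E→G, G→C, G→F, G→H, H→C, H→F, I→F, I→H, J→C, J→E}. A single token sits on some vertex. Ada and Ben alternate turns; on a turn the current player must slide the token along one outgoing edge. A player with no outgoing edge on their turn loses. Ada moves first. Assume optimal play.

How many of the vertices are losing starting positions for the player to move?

Positions with no move are L. A position that does have a move is losing for the player to move precisely when every available move leads to a winning position for the opponent. Fill in the labels:
Every edge goes from a vertex to one that appears earlier in the order F, C, H, G, E, I, B, J, D, A, so processing vertices in that order labels each vertex after all of its successors.
F: no outgoing edge → L
C: →F(L), so W
H: →F(L), so W
G: →F(L), so W
E: →F(L), so W
I: →F(L), so W
B: →F(L), so W
J: →E(W), C(W) — all W, so L
D: →J(L), so W
A: →J(L), so W
The L vertices are F, J; that is 2 in all.

2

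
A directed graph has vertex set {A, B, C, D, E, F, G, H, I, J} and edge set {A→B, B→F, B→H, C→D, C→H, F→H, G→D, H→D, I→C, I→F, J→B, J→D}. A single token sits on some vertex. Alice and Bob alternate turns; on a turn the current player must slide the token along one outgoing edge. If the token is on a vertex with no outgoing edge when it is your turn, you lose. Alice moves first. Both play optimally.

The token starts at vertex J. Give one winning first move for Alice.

Move to D.

Compute win/loss labels from the base case upward. A position with no move is L. Any other position is W if it can reach an L in one move, else L.
Every edge goes from a vertex to one that appears earlier in the order E, D, G, H, F, B, J, C, A, I, so processing vertices in that order labels each vertex after all of its successors.
E: no outgoing edge → L
D: no outgoing edge → L
G: reaches L-position D → W
H: reaches L-position D → W
F: only reaches H(W), which is W → L
B: reaches L-position F → W
J: reaches L-position D → W
C: reaches L-position D → W
A: only reaches B(W), which is W → L
I: reaches L-position F → W
From J, the L positions reachable in one move are: D.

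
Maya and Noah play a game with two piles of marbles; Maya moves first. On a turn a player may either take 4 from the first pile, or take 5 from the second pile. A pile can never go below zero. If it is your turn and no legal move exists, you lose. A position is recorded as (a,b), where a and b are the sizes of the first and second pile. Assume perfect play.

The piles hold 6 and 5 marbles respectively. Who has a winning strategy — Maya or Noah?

Noah wins.

Build the W/L table. Terminal = L. A non-terminal position is W if it has a move to some L; otherwise it is L.
No move ever increases a pile, so every position that can arise here has a ≤ 6 and b ≤ 5; it is enough to label the cells with 0 ≤ a ≤ 6 and 0 ≤ b ≤ 5.
Every move lowers a or b (never raises either), so fill the grid row by row in increasing a, and left to right within a row: each cell's successors are then already labelled.
      b=0  b=1  b=2  b=3  b=4  b=5
a=0:    L    L    L    L    L    W
a=1:    L    L    L    L    L    W
a=2:    L    L    L    L    L    W
a=3:    L    L    L    L    L    W
a=4:    W    W    W    W    W    L
a=5:    W    W    W    W    W    L
a=6:    W    W    W    W    W    L
Cells with no legal move (terminal, hence L): (0,0), (0,1), (0,2), (0,3), (0,4), (1,0), (1,1), (1,2), (1,3), (1,4), (2,0), (2,1), (2,2), (2,3), (2,4), (3,0), (3,1), (3,2), (3,3), (3,4).
The remaining L cells, each justified by listing all of its moves:
(4,5): only reaches (0,5)(W), (4,0)(W), all W → L
(5,5): only reaches (1,5)(W), (5,0)(W), all W → L
(6,5): only reaches (2,5)(W), (6,0)(W), all W → L
Every other cell has at least one move into one of the L cells above, so it is W.
Every move from (6,5) reaches a W position, so the mover loses.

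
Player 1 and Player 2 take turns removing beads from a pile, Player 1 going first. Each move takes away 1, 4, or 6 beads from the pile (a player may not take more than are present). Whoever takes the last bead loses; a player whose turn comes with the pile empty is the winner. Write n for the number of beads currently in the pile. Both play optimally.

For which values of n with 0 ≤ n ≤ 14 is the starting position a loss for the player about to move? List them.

Use the standard recursion: the mover wins at a terminal position; elsewhere, the mover wins exactly when some move hands the opponent an L position.
n=0: no move; the opponent has just taken the last bead and therefore loses → W
n=1: the only move is to 0(W), a W ⇒ L
n=2: can move to 1, which is L ⇒ W
n=3: the only move is to 2(W), a W ⇒ L
n=4: can move to 3, which is L ⇒ W
n=5: can move to 1, which is L ⇒ W
n=6: moves to 5(W), 2(W), 0(W); every one is W ⇒ L
n=7: can move to 6, which is L ⇒ W
n=8: moves to 7(W), 4(W), 2(W); every one is W ⇒ L
n=9: can move to 8, which is L ⇒ W
n=10: can move to 6, which is L ⇒ W
n=11: moves to 10(W), 7(W), 5(W); every one is W ⇒ L
n=12: can move to 11, which is L ⇒ W
n=13: moves to 12(W), 9(W), 7(W); every one is W ⇒ L
n=14: can move to 13, which is L ⇒ W
Reading off the rows marked L gives the requested list; there are 6 such values of n.

1, 3, 6, 8, 11, 13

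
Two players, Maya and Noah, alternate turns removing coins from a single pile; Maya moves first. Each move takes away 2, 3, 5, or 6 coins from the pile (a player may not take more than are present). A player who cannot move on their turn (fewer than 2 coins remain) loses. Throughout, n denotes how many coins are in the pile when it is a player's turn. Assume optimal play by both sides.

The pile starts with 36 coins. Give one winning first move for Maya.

Build the W/L table. Terminal = L. A non-terminal position is W if it has a move to some L; otherwise it is L.
n=0: no move → L
n=1: no move → L
n=2: W (go to 0, an L position)
n=3: W (go to 1, an L position)
n=4: W (go to 1, an L position)
n=5: W (go to 0, an L position)
n=6: W (go to 1, an L position)
n=7: W (go to 1, an L position)
n=8: L (options 6(W), 5(W), 3(W), 2(W) are all W)
n=9: L (options 7(W), 6(W), 4(W), 3(W) are all W)
n=10: W (go to 8, an L position)
n=11: W (go to 9, an L position)
n=12: W (go to 9, an L position)
n=13: W (go to 8, an L position)
n=14: W (go to 9, an L position)
n=15: W (go to 9, an L position)
n=16: L (options 14(W), 13(W), 11(W), 10(W) are all W)
n=17: L (options 15(W), 14(W), 12(W), 11(W) are all W)
n=18: W (go to 16, an L position)
n=19: W (go to 17, an L position)
n=20: W (go to 17, an L position)
n=21: W (go to 16, an L position)
n=22: W (go to 17, an L position)
n=23: W (go to 17, an L position)
n=24: L (options 22(W), 21(W), 19(W), 18(W) are all W)
n=25: L (options 23(W), 22(W), 20(W), 19(W) are all W)
n=26: W (go to 24, an L position)
n=27: W (go to 25, an L position)
n=28: W (go to 25, an L position)
n=29: W (go to 24, an L position)
n=30: W (go to 25, an L position)
n=31: W (go to 25, an L position)
n=32: L (options 30(W), 29(W), 27(W), 26(W) are all W)
n=33: L (options 31(W), 30(W), 28(W), 27(W) are all W)
n=34: W (go to 32, an L position)
n=35: W (go to 33, an L position)
n=36: W (go to 33, an L position)
From 36, the L positions reachable in one move are: 33.

Remove 3, leaving 33.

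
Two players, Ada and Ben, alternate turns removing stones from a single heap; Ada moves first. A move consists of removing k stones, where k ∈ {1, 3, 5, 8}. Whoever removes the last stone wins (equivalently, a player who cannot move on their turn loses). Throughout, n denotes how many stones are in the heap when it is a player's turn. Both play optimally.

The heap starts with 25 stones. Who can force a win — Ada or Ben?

Ada wins.

Work bottom-up. With no move the player to move loses. Otherwise the position is W if at least one move leads to an L position for the opponent, and L if every move leads to a W.
n=0: no move → L
n=1: reaches L-position 0 → W
n=2: only reaches 1(W), which is W → L
n=3: reaches L-position 2 → W
n=4: only reaches 3(W), 1(W), all W → L
n=5: reaches L-position 4 → W
n=6: only reaches 5(W), 3(W), 1(W), all W → L
n=7: reaches L-position 6 → W
n=8: reaches L-position 0 → W
n=9: reaches L-position 6 → W
n=10: reaches L-position 2 → W
n=11: reaches L-position 6 → W
n=12: reaches L-position 4 → W
n=13: only reaches 12(W), 10(W), 8(W), 5(W), all W → L
n=14: reaches L-position 13 → W
n=15: only reaches 14(W), 12(W), 10(W), 7(W), all W → L
n=16: reaches L-position 15 → W
n=17: only reaches 16(W), 14(W), 12(W), 9(W), all W → L
n=18: reaches L-position 17 → W
n=19: only reaches 18(W), 16(W), 14(W), 11(W), all W → L
n=20: reaches L-position 19 → W
n=21: reaches L-position 13 → W
n=22: reaches L-position 19 → W
n=23: reaches L-position 15 → W
n=24: reaches L-position 19 → W
n=25: reaches L-position 17 → W
From 25 Ada can remove 8, leaving 17, reaching an L position.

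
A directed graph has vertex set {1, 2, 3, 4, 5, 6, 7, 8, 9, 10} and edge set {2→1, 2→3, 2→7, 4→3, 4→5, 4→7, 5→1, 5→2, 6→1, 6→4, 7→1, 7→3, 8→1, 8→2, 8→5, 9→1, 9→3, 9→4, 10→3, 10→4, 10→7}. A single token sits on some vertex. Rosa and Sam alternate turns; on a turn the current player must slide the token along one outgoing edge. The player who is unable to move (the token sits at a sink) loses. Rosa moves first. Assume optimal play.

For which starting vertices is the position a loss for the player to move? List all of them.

1, 3

Work bottom-up. With no move the player to move loses. Otherwise the position is W if at least one move leads to an L position for the opponent, and L if every move leads to a W.
Every edge goes from a vertex to one that appears earlier in the order 1, 3, 7, 2, 5, 4, 10, 9, 8, 6, so processing vertices in that order labels each vertex after all of its successors.
1: no outgoing edge → L
3: no outgoing edge → L
7: W (go to 3, an L position)
2: W (go to 3, an L position)
5: W (go to 1, an L position)
4: W (go to 3, an L position)
10: W (go to 3, an L position)
9: W (go to 3, an L position)
8: W (go to 1, an L position)
6: W (go to 1, an L position)
Reading off the rows marked L gives the requested list; there are 2 such vertices.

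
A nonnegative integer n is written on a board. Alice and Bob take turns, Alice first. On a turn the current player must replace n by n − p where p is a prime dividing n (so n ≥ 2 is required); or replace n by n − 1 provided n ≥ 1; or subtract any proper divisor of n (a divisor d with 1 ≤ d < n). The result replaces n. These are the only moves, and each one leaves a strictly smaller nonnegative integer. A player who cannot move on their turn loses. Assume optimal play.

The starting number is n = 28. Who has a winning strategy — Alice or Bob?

Alice wins.

Positions with no move are L. A position that does have a move is losing for the player to move precisely when every available move leads to a winning position for the opponent. Fill in the labels:
n=0: no move → L
n=1: W (go to 0, an L position)
n=2: W (go to 0, an L position)
n=3: W (go to 0, an L position)
n=4: L (options 2(W), 3(W) are all W)
n=5: W (go to 0, an L position)
n=6: W (go to 4, an L position)
n=7: W (go to 0, an L position)
n=8: W (go to 4, an L position)
n=9: L (options 6(W), 8(W) are all W)
n=10: W (go to 9, an L position)
n=11: W (go to 0, an L position)
n=12: W (go to 9, an L position)
n=13: W (go to 0, an L position)
n=14: L (options 7(W), 12(W), 13(W) are all W)
n=15: W (go to 14, an L position)
n=16: W (go to 14, an L position)
n=17: W (go to 0, an L position)
n=18: W (go to 9, an L position)
n=19: W (go to 0, an L position)
n=20: L (options 10(W), 15(W), 16(W), 18(W), 19(W) are all W)
n=21: W (go to 14, an L position)
n=22: W (go to 20, an L position)
n=23: W (go to 0, an L position)
n=24: W (go to 20, an L position)
n=25: W (go to 20, an L position)
n=26: L (options 13(W), 24(W), 25(W) are all W)
n=27: W (go to 26, an L position)
n=28: W (go to 14, an L position)
The starting position 28 is W: Alice should move to 14, handing over an L position.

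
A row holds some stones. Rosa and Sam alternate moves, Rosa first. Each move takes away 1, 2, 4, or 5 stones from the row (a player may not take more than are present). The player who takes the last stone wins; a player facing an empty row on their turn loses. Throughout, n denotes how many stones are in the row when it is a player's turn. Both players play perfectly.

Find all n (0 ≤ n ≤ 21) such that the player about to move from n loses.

0, 3, 6, 9, 12, 15, 18, 21

Compute win/loss labels from the base case upward. A position with no move is L. Any other position is W if it can reach an L in one move, else L.
n=0: no move → L
n=1: reaches L-position 0 → W
n=2: reaches L-position 0 → W
n=3: only reaches 2(W), 1(W), all W → L
n=4: reaches L-position 3 → W
n=5: reaches L-position 3 → W
n=6: only reaches 5(W), 4(W), 2(W), 1(W), all W → L
n=7: reaches L-position 6 → W
n=8: reaches L-position 6 → W
n=9: only reaches 8(W), 7(W), 5(W), 4(W), all W → L
n=10: reaches L-position 9 → W
n=11: reaches L-position 9 → W
n=12: only reaches 11(W), 10(W), 8(W), 7(W), all W → L
n=13: reaches L-position 12 → W
n=14: reaches L-position 12 → W
n=15: only reaches 14(W), 13(W), 11(W), 10(W), all W → L
n=16: reaches L-position 15 → W
n=17: reaches L-position 15 → W
n=18: only reaches 17(W), 16(W), 14(W), 13(W), all W → L
n=19: reaches L-position 18 → W
n=20: reaches L-position 18 → W
n=21: only reaches 20(W), 19(W), 17(W), 16(W), all W → L
Reading off the rows marked L gives the requested list; there are 8 such values of n.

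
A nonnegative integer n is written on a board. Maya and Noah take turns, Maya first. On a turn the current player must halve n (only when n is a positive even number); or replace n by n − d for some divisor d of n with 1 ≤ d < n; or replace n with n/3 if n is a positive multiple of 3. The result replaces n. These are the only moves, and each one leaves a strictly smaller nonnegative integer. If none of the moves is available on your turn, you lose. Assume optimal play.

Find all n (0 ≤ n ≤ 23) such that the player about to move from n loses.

0, 1, 4, 7, 9, 11, 13, 15, 17, 19, 23

Classify positions by backward induction: terminal positions (no move available) are L. From any other position, the mover wins iff some move reaches an L.
n=0: no move → L
n=1: no move → L
n=2: →1(L), so W
n=3: →1(L), so W
n=4: →2(W), 3(W) — all W, so L
n=5: →4(L), so W
n=6: →4(L), so W
n=7: →6(W) only, which is W, so L
n=8: →4(L), so W
n=9: →3(W), 6(W), 8(W) — all W, so L
n=10: →9(L), so W
n=11: →10(W) only, which is W, so L
n=12: →4(L), so W
n=13: →12(W) only, which is W, so L
n=14: →7(L), so W
n=15: →5(W), 10(W), 12(W), 14(W) — all W, so L
n=16: →15(L), so W
n=17: →16(W) only, which is W, so L
n=18: →9(L), so W
n=19: →18(W) only, which is W, so L
n=20: →15(L), so W
n=21: →7(L), so W
n=22: →11(L), so W
n=23: →22(W) only, which is W, so L
Reading off the rows marked L gives the requested list; there are 11 such values of n.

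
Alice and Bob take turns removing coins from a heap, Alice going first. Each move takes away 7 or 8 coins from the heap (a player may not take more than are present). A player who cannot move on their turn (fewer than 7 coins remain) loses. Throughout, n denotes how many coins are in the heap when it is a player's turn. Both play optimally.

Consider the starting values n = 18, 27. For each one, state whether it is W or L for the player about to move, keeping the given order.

18: L, 27: W

Build the W/L table. Terminal = L. A non-terminal position is W if it has a move to some L; otherwise it is L.
n=0: no move → L
n=1: no move → L
n=2: no move → L
n=3: no move → L
n=4: no move → L
n=5: no move → L
n=6: no move → L
n=7: can move to 0, which is L ⇒ W
n=8: can move to 1, which is L ⇒ W
n=9: can move to 2, which is L ⇒ W
n=10: can move to 3, which is L ⇒ W
n=11: can move to 4, which is L ⇒ W
n=12: can move to 5, which is L ⇒ W
n=13: can move to 6, which is L ⇒ W
n=14: can move to 6, which is L ⇒ W
n=15: moves to 8(W), 7(W); every one is W ⇒ L
n=16: moves to 9(W), 8(W); every one is W ⇒ L
n=17: moves to 10(W), 9(W); every one is W ⇒ L
n=18: moves to 11(W), 10(W); every one is W ⇒ L
n=19: moves to 12(W), 11(W); every one is W ⇒ L
n=20: moves to 13(W), 12(W); every one is W ⇒ L
n=21: moves to 14(W), 13(W); every one is W ⇒ L
n=22: can move to 15, which is L ⇒ W
n=23: can move to 16, which is L ⇒ W
n=24: can move to 17, which is L ⇒ W
n=25: can move to 18, which is L ⇒ W
n=26: can move to 19, which is L ⇒ W
n=27: can move to 20, which is L ⇒ W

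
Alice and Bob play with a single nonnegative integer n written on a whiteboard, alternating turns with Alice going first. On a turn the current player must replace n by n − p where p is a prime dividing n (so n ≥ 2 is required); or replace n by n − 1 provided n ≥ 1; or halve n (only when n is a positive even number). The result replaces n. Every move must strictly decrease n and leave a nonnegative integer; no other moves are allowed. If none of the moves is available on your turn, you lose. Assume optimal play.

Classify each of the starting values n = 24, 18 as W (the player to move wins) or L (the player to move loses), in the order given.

24: L, 18: W

Compute win/loss labels from the base case upward. A position with no move is L. Any other position is W if it can reach an L in one move, else L.
n=0: no move → L
n=1: W (go to 0, an L position)
n=2: W (go to 0, an L position)
n=3: W (go to 0, an L position)
n=4: L (options 2(W), 3(W) are all W)
n=5: W (go to 0, an L position)
n=6: W (go to 4, an L position)
n=7: W (go to 0, an L position)
n=8: W (go to 4, an L position)
n=9: L (options 6(W), 8(W) are all W)
n=10: W (go to 9, an L position)
n=11: W (go to 0, an L position)
n=12: W (go to 9, an L position)
n=13: W (go to 0, an L position)
n=14: L (options 7(W), 12(W), 13(W) are all W)
n=15: W (go to 14, an L position)
n=16: W (go to 14, an L position)
n=17: W (go to 0, an L position)
n=18: W (go to 9, an L position)
n=19: W (go to 0, an L position)
n=20: L (options 10(W), 15(W), 18(W), 19(W) are all W)
n=21: W (go to 14, an L position)
n=22: W (go to 20, an L position)
n=23: W (go to 0, an L position)
n=24: L (options 12(W), 21(W), 22(W), 23(W) are all W)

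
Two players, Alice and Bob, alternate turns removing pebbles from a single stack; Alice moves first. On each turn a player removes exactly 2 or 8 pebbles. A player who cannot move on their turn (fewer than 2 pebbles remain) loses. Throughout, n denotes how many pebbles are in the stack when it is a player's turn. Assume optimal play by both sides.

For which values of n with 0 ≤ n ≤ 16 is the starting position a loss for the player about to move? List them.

Compute win/loss labels from the base case upward. A position with no move is L. Any other position is W if it can reach an L in one move, else L.
n=0: no move → L
n=1: no move → L
n=2: reaches L-position 0 → W
n=3: reaches L-position 1 → W
n=4: only reaches 2(W), which is W → L
n=5: only reaches 3(W), which is W → L
n=6: reaches L-position 4 → W
n=7: reaches L-position 5 → W
n=8: reaches L-position 0 → W
n=9: reaches L-position 1 → W
n=10: only reaches 8(W), 2(W), all W → L
n=11: only reaches 9(W), 3(W), all W → L
n=12: reaches L-position 10 → W
n=13: reaches L-position 11 → W
n=14: only reaches 12(W), 6(W), all W → L
n=15: only reaches 13(W), 7(W), all W → L
n=16: reaches L-position 14 → W
Reading off the rows marked L gives the requested list; there are 8 such values of n.

0, 1, 4, 5, 10, 11, 14, 15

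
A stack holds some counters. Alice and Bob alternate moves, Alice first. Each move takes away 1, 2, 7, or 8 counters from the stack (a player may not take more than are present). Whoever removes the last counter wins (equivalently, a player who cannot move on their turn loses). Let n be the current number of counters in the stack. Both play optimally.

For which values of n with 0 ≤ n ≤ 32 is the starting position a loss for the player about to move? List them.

Positions with no move are L. A position that does have a move is losing for the player to move precisely when every available move leads to a winning position for the opponent. Fill in the labels:
n=0: no move → L
n=1: →0(L), so W
n=2: →0(L), so W
n=3: →2(W), 1(W) — all W, so L
n=4: →3(L), so W
n=5: →3(L), so W
n=6: →5(W), 4(W) — all W, so L
n=7: →6(L), so W
n=8: →6(L), so W
n=9: →8(W), 7(W), 2(W), 1(W) — all W, so L
n=10: →9(L), so W
n=11: →9(L), so W
n=12: →11(W), 10(W), 5(W), 4(W) — all W, so L
n=13: →12(L), so W
n=14: →12(L), so W
n=15: →14(W), 13(W), 8(W), 7(W) — all W, so L
n=16: →15(L), so W
n=17: →15(L), so W
n=18: →17(W), 16(W), 11(W), 10(W) — all W, so L
n=19: →18(L), so W
n=20: →18(L), so W
n=21: →20(W), 19(W), 14(W), 13(W) — all W, so L
n=22: →21(L), so W
n=23: →21(L), so W
n=24: →23(W), 22(W), 17(W), 16(W) — all W, so L
n=25: →24(L), so W
n=26: →24(L), so W
n=27: →26(W), 25(W), 20(W), 19(W) — all W, so L
n=28: →27(L), so W
n=29: →27(L), so W
n=30: →29(W), 28(W), 23(W), 22(W) — all W, so L
n=31: →30(L), so W
n=32: →30(L), so W
Reading off the rows marked L gives the requested list; there are 11 such values of n.

0, 3, 6, 9, 12, 15, 18, 21, 24, 27, 30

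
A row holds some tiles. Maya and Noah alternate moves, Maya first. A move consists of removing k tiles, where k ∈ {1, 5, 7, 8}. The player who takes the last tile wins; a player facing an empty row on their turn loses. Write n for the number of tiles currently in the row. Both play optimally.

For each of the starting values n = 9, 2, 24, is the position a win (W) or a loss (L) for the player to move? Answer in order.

9: W, 2: L, 24: W

Positions with no move are L. A position that does have a move is losing for the player to move precisely when every available move leads to a winning position for the opponent. Fill in the labels:
n=0: no move → L
n=1: reaches L-position 0 → W
n=2: only reaches 1(W), which is W → L
n=3: reaches L-position 2 → W
n=4: only reaches 3(W), which is W → L
n=5: reaches L-position 4 → W
n=6: only reaches 5(W), 1(W), all W → L
n=7: reaches L-position 6 → W
n=8: reaches L-position 0 → W
n=9: reaches L-position 4 → W
n=10: reaches L-position 2 → W
n=11: reaches L-position 6 → W
n=12: reaches L-position 4 → W
n=13: reaches L-position 6 → W
n=14: reaches L-position 6 → W
n=15: only reaches 14(W), 10(W), 8(W), 7(W), all W → L
n=16: reaches L-position 15 → W
n=17: only reaches 16(W), 12(W), 10(W), 9(W), all W → L
n=18: reaches L-position 17 → W
n=19: only reaches 18(W), 14(W), 12(W), 11(W), all W → L
n=20: reaches L-position 19 → W
n=21: only reaches 20(W), 16(W), 14(W), 13(W), all W → L
n=22: reaches L-position 21 → W
n=23: reaches L-position 15 → W
n=24: reaches L-position 19 → W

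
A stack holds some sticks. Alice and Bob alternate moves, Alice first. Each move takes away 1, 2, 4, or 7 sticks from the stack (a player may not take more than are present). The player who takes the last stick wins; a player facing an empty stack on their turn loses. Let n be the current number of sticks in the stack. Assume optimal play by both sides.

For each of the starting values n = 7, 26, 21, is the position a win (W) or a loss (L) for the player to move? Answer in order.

7: W, 26: W, 21: L

Compute win/loss labels from the base case upward. A position with no move is L. Any other position is W if it can reach an L in one move, else L.
n=0: no move → L
n=1: can move to 0, which is L ⇒ W
n=2: can move to 0, which is L ⇒ W
n=3: moves to 2(W), 1(W); every one is W ⇒ L
n=4: can move to 3, which is L ⇒ W
n=5: can move to 3, which is L ⇒ W
n=6: moves to 5(W), 4(W), 2(W); every one is W ⇒ L
n=7: can move to 6, which is L ⇒ W
n=8: can move to 6, which is L ⇒ W
n=9: moves to 8(W), 7(W), 5(W), 2(W); every one is W ⇒ L
n=10: can move to 9, which is L ⇒ W
n=11: can move to 9, which is L ⇒ W
n=12: moves to 11(W), 10(W), 8(W), 5(W); every one is W ⇒ L
n=13: can move to 12, which is L ⇒ W
n=14: can move to 12, which is L ⇒ W
n=15: moves to 14(W), 13(W), 11(W), 8(W); every one is W ⇒ L
n=16: can move to 15, which is L ⇒ W
n=17: can move to 15, which is L ⇒ W
n=18: moves to 17(W), 16(W), 14(W), 11(W); every one is W ⇒ L
n=19: can move to 18, which is L ⇒ W
n=20: can move to 18, which is L ⇒ W
n=21: moves to 20(W), 19(W), 17(W), 14(W); every one is W ⇒ L
n=22: can move to 21, which is L ⇒ W
n=23: can move to 21, which is L ⇒ W
n=24: moves to 23(W), 22(W), 20(W), 17(W); every one is W ⇒ L
n=25: can move to 24, which is L ⇒ W
n=26: can move to 24, which is L ⇒ W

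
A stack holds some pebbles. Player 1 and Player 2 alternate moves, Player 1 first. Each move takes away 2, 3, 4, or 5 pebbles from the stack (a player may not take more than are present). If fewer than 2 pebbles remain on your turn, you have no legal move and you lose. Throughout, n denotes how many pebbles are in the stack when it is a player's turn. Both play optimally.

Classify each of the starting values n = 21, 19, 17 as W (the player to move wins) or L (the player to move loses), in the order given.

21: L, 19: W, 17: W

Classify positions by backward induction: terminal positions (no move available) are L. From any other position, the mover wins iff some move reaches an L.
n=0: no move → L
n=1: no move → L
n=2: W (go to 0, an L position)
n=3: W (go to 1, an L position)
n=4: W (go to 1, an L position)
n=5: W (go to 1, an L position)
n=6: W (go to 1, an L position)
n=7: L (options 5(W), 4(W), 3(W), 2(W) are all W)
n=8: L (options 6(W), 5(W), 4(W), 3(W) are all W)
n=9: W (go to 7, an L position)
n=10: W (go to 8, an L position)
n=11: W (go to 8, an L position)
n=12: W (go to 8, an L position)
n=13: W (go to 8, an L position)
n=14: L (options 12(W), 11(W), 10(W), 9(W) are all W)
n=15: L (options 13(W), 12(W), 11(W), 10(W) are all W)
n=16: W (go to 14, an L position)
n=17: W (go to 15, an L position)
n=18: W (go to 15, an L position)
n=19: W (go to 15, an L position)
n=20: W (go to 15, an L position)
n=21: L (options 19(W), 18(W), 17(W), 16(W) are all W)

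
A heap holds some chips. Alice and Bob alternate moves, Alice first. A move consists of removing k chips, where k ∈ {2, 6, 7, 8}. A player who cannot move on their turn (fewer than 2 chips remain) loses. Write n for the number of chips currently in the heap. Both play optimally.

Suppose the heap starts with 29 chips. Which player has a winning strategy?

Classify positions by backward induction: terminal positions (no move available) are L. From any other position, the mover wins iff some move reaches an L.
n=0: no move → L
n=1: no move → L
n=2: can move to 0, which is L ⇒ W
n=3: can move to 1, which is L ⇒ W
n=4: the only move is to 2(W), a W ⇒ L
n=5: the only move is to 3(W), a W ⇒ L
n=6: can move to 4, which is L ⇒ W
n=7: can move to 5, which is L ⇒ W
n=8: can move to 1, which is L ⇒ W
n=9: can move to 1, which is L ⇒ W
n=10: can move to 4, which is L ⇒ W
n=11: can move to 5, which is L ⇒ W
n=12: can move to 5, which is L ⇒ W
n=13: can move to 5, which is L ⇒ W
n=14: moves to 12(W), 8(W), 7(W), 6(W); every one is W ⇒ L
n=15: moves to 13(W), 9(W), 8(W), 7(W); every one is W ⇒ L
n=16: can move to 14, which is L ⇒ W
n=17: can move to 15, which is L ⇒ W
n=18: moves to 16(W), 12(W), 11(W), 10(W); every one is W ⇒ L
n=19: moves to 17(W), 13(W), 12(W), 11(W); every one is W ⇒ L
n=20: can move to 18, which is L ⇒ W
n=21: can move to 19, which is L ⇒ W
n=22: can move to 15, which is L ⇒ W
n=23: can move to 15, which is L ⇒ W
n=24: can move to 18, which is L ⇒ W
n=25: can move to 19, which is L ⇒ W
n=26: can move to 19, which is L ⇒ W
n=27: can move to 19, which is L ⇒ W
n=28: moves to 26(W), 22(W), 21(W), 20(W); every one is W ⇒ L
n=29: moves to 27(W), 23(W), 22(W), 21(W); every one is W ⇒ L
The starting position 29 is L: whatever Alice does, the opponent receives a W position.

Bob wins.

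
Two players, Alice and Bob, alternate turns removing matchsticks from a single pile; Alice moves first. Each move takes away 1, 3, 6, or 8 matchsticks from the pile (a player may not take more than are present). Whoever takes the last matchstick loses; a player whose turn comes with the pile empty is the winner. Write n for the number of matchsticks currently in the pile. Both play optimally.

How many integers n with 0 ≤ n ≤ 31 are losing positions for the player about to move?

11

Use the standard recursion: the mover wins at a terminal position; elsewhere, the mover wins exactly when some move hands the opponent an L position.
n=0: no move; the opponent has just taken the last matchstick and therefore loses → W
n=1: →0(W) only, which is W, so L
n=2: →1(L), so W
n=3: →2(W), 0(W) — all W, so L
n=4: →3(L), so W
n=5: →4(W), 2(W) — all W, so L
n=6: →5(L), so W
n=7: →1(L), so W
n=8: →5(L), so W
n=9: →3(L), so W
n=10: →9(W), 7(W), 4(W), 2(W) — all W, so L
n=11: →10(L), so W
n=12: →11(W), 9(W), 6(W), 4(W) — all W, so L
n=13: →12(L), so W
n=14: →13(W), 11(W), 8(W), 6(W) — all W, so L
n=15: →14(L), so W
n=16: →10(L), so W
n=17: →14(L), so W
n=18: →12(L), so W
n=19: →18(W), 16(W), 13(W), 11(W) — all W, so L
n=20: →19(L), so W
n=21: →20(W), 18(W), 15(W), 13(W) — all W, so L
n=22: →21(L), so W
n=23: →22(W), 20(W), 17(W), 15(W) — all W, so L
n=24: →23(L), so W
n=25: →19(L), so W
n=26: →23(L), so W
n=27: →21(L), so W
n=28: →27(W), 25(W), 22(W), 20(W) — all W, so L
n=29: →28(L), so W
n=30: →29(W), 27(W), 24(W), 22(W) — all W, so L
n=31: →30(L), so W
L entries with 0 ≤ n ≤ 31: n = 1, 3, 5, 10, 12, 14, 19, 21, 23, 28, 30; that makes 11.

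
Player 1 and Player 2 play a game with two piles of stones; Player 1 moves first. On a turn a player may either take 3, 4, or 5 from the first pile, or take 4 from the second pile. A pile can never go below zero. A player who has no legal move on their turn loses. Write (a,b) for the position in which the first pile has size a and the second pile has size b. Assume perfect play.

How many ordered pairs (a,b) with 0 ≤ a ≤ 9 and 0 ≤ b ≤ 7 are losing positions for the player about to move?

32

Compute win/loss labels from the base case upward. A position with no move is L. Any other position is W if it can reach an L in one move, else L.
Every move lowers a or b (never raises either), so fill the grid row by row in increasing a, and left to right within a row: each cell's successors are then already labelled.
      b=0  b=1  b=2  b=3  b=4  b=5  b=6  b=7
a=0:    L    L    L    L    W    W    W    W
a=1:    L    L    L    L    W    W    W    W
a=2:    L    L    L    L    W    W    W    W
a=3:    W    W    W    W    L    L    L    L
a=4:    W    W    W    W    L    L    L    L
a=5:    W    W    W    W    L    L    L    L
a=6:    W    W    W    W    W    W    W    W
a=7:    W    W    W    W    W    W    W    W
a=8:    L    L    L    L    W    W    W    W
a=9:    L    L    L    L    W    W    W    W
Cells with no legal move (terminal, hence L): (0,0), (0,1), (0,2), (0,3), (1,0), (1,1), (1,2), (1,3), (2,0), (2,1), (2,2), (2,3).
The remaining L cells, each justified by listing all of its moves:
(3,4): moves to (0,4)(W), (3,0)(W); every one is W ⇒ L
(3,5): moves to (0,5)(W), (3,1)(W); every one is W ⇒ L
(3,6): moves to (0,6)(W), (3,2)(W); every one is W ⇒ L
(3,7): moves to (0,7)(W), (3,3)(W); every one is W ⇒ L
(4,4): moves to (1,4)(W), (0,4)(W), (4,0)(W); every one is W ⇒ L
(4,5): moves to (1,5)(W), (0,5)(W), (4,1)(W); every one is W ⇒ L
(4,6): moves to (1,6)(W), (0,6)(W), (4,2)(W); every one is W ⇒ L
(4,7): moves to (1,7)(W), (0,7)(W), (4,3)(W); every one is W ⇒ L
(5,4): moves to (2,4)(W), (1,4)(W), (0,4)(W), (5,0)(W); every one is W ⇒ L
(5,5): moves to (2,5)(W), (1,5)(W), (0,5)(W), (5,1)(W); every one is W ⇒ L
(5,6): moves to (2,6)(W), (1,6)(W), (0,6)(W), (5,2)(W); every one is W ⇒ L
(5,7): moves to (2,7)(W), (1,7)(W), (0,7)(W), (5,3)(W); every one is W ⇒ L
(8,0): moves to (5,0)(W), (4,0)(W), (3,0)(W); every one is W ⇒ L
(8,1): moves to (5,1)(W), (4,1)(W), (3,1)(W); every one is W ⇒ L
(8,2): moves to (5,2)(W), (4,2)(W), (3,2)(W); every one is W ⇒ L
(8,3): moves to (5,3)(W), (4,3)(W), (3,3)(W); every one is W ⇒ L
(9,0): moves to (6,0)(W), (5,0)(W), (4,0)(W); every one is W ⇒ L
(9,1): moves to (6,1)(W), (5,1)(W), (4,1)(W); every one is W ⇒ L
(9,2): moves to (6,2)(W), (5,2)(W), (4,2)(W); every one is W ⇒ L
(9,3): moves to (6,3)(W), (5,3)(W), (4,3)(W); every one is W ⇒ L
Every other cell has at least one move into one of the L cells above, so it is W.
L cells per row: a=0: 4, a=1: 4, a=2: 4, a=3: 4, a=4: 4, a=5: 4, a=6: 0, a=7: 0, a=8: 4, a=9: 4; total 32.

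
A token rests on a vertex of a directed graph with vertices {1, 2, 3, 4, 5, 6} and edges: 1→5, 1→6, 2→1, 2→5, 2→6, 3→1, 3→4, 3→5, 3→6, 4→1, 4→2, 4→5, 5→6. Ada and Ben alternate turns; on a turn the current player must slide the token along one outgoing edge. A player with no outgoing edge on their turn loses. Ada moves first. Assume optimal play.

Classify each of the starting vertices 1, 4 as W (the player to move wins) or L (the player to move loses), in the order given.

1: W, 4: L

Build the W/L table. Terminal = L. A non-terminal position is W if it has a move to some L; otherwise it is L.
Every edge goes from a vertex to one that appears earlier in the order 6, 5, 1, 2, 4, 3, so processing vertices in that order labels each vertex after all of its successors.
6: no outgoing edge → L
5: can move to 6, which is L ⇒ W
1: can move to 6, which is L ⇒ W
2: can move to 6, which is L ⇒ W
4: moves to 2(W), 1(W), 5(W); every one is W ⇒ L
3: can move to 4, which is L ⇒ W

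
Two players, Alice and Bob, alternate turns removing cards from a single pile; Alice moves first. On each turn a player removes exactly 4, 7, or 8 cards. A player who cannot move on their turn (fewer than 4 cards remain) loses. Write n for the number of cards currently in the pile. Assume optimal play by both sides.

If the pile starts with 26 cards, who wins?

Use the standard recursion: the mover loses at a terminal position; elsewhere, the mover wins exactly when some move hands the opponent an L position.
n=0: no move → L
n=1: no move → L
n=2: no move → L
n=3: no move → L
n=4: can move to 0, which is L ⇒ W
n=5: can move to 1, which is L ⇒ W
n=6: can move to 2, which is L ⇒ W
n=7: can move to 3, which is L ⇒ W
n=8: can move to 1, which is L ⇒ W
n=9: can move to 2, which is L ⇒ W
n=10: can move to 3, which is L ⇒ W
n=11: can move to 3, which is L ⇒ W
n=12: moves to 8(W), 5(W), 4(W); every one is W ⇒ L
n=13: moves to 9(W), 6(W), 5(W); every one is W ⇒ L
n=14: moves to 10(W), 7(W), 6(W); every one is W ⇒ L
n=15: moves to 11(W), 8(W), 7(W); every one is W ⇒ L
n=16: can move to 12, which is L ⇒ W
n=17: can move to 13, which is L ⇒ W
n=18: can move to 14, which is L ⇒ W
n=19: can move to 15, which is L ⇒ W
n=20: can move to 13, which is L ⇒ W
n=21: can move to 14, which is L ⇒ W
n=22: can move to 15, which is L ⇒ W
n=23: can move to 15, which is L ⇒ W
n=24: moves to 20(W), 17(W), 16(W); every one is W ⇒ L
n=25: moves to 21(W), 18(W), 17(W); every one is W ⇒ L
n=26: moves to 22(W), 19(W), 18(W); every one is W ⇒ L
The starting position 26 is L: whatever Alice does, the opponent receives a W position.

Bob wins.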